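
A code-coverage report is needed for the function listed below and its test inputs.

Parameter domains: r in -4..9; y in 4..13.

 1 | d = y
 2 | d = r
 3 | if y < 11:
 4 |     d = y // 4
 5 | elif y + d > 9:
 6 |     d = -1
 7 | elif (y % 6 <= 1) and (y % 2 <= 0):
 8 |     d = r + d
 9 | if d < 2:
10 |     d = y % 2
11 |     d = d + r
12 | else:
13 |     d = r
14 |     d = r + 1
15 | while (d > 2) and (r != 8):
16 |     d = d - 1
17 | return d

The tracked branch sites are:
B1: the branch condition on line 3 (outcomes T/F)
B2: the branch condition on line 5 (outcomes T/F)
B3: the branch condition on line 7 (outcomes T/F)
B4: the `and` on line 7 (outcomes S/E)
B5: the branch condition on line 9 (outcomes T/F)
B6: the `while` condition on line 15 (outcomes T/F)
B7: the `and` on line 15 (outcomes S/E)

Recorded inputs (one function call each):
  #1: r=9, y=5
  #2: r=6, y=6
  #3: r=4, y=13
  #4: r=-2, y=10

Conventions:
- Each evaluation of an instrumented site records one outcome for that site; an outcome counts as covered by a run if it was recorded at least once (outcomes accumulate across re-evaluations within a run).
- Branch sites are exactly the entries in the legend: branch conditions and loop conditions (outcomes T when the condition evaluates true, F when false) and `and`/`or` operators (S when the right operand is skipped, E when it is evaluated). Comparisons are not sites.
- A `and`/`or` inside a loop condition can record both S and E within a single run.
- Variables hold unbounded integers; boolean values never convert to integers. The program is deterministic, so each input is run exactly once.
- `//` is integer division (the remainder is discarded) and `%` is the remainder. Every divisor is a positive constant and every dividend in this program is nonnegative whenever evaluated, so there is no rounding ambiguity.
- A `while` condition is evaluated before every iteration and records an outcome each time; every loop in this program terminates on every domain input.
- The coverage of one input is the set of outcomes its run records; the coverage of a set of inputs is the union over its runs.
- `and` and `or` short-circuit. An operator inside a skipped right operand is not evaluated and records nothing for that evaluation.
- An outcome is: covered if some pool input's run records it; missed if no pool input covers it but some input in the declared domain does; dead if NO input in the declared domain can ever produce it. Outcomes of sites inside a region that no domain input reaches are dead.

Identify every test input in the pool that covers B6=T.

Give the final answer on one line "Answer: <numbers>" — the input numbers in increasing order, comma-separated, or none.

input #1 (r=9, y=5): produces B6=T
input #2 (r=6, y=6): produces B6=T
input #3 (r=4, y=13): produces B6=T
input #4 (r=-2, y=10): does not produce B6=T

Answer: 1, 2, 3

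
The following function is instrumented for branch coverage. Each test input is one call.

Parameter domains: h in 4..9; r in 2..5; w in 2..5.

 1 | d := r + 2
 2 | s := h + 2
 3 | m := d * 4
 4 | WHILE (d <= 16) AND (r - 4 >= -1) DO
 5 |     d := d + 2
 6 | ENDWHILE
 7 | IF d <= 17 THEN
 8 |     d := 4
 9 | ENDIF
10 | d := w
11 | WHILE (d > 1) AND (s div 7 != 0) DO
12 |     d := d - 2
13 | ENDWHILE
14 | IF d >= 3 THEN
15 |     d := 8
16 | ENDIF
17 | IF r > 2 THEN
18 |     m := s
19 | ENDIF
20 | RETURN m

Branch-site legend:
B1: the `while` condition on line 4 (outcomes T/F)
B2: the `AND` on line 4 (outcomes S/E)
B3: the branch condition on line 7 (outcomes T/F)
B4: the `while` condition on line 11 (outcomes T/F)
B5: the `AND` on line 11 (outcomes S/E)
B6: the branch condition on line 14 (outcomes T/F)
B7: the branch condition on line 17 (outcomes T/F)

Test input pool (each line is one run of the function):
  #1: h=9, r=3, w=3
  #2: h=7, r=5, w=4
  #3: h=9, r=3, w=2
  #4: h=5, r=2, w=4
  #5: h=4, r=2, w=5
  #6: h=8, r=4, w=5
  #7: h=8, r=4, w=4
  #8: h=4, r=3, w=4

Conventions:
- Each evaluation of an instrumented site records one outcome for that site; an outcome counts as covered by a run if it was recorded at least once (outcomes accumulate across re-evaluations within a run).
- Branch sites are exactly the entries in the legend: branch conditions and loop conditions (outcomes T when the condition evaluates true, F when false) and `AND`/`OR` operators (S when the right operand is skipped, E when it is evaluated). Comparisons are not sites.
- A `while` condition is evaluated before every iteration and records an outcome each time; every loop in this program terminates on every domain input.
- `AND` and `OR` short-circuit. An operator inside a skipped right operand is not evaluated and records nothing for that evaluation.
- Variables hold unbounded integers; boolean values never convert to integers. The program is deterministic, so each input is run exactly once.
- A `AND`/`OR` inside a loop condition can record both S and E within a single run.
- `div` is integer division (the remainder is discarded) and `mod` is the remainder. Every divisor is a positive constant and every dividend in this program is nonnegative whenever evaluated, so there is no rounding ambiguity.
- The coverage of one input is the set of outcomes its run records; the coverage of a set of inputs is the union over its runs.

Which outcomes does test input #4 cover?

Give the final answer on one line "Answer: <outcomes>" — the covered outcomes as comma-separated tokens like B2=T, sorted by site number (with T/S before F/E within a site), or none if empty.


Event log for input #4 (h=5, r=2, w=4):
  B2->E, B1->F, B3->T, B5->E, B4->T, B5->E, B4->T, B5->S, B4->F, B6->F
  B7->F
distinct outcomes covered: B1=F, B2=E, B3=T, B4=T, B4=F, B5=S, B5=E, B6=F, B7=F
Answer: B1=F, B2=E, B3=T, B4=T, B4=F, B5=S, B5=E, B6=F, B7=F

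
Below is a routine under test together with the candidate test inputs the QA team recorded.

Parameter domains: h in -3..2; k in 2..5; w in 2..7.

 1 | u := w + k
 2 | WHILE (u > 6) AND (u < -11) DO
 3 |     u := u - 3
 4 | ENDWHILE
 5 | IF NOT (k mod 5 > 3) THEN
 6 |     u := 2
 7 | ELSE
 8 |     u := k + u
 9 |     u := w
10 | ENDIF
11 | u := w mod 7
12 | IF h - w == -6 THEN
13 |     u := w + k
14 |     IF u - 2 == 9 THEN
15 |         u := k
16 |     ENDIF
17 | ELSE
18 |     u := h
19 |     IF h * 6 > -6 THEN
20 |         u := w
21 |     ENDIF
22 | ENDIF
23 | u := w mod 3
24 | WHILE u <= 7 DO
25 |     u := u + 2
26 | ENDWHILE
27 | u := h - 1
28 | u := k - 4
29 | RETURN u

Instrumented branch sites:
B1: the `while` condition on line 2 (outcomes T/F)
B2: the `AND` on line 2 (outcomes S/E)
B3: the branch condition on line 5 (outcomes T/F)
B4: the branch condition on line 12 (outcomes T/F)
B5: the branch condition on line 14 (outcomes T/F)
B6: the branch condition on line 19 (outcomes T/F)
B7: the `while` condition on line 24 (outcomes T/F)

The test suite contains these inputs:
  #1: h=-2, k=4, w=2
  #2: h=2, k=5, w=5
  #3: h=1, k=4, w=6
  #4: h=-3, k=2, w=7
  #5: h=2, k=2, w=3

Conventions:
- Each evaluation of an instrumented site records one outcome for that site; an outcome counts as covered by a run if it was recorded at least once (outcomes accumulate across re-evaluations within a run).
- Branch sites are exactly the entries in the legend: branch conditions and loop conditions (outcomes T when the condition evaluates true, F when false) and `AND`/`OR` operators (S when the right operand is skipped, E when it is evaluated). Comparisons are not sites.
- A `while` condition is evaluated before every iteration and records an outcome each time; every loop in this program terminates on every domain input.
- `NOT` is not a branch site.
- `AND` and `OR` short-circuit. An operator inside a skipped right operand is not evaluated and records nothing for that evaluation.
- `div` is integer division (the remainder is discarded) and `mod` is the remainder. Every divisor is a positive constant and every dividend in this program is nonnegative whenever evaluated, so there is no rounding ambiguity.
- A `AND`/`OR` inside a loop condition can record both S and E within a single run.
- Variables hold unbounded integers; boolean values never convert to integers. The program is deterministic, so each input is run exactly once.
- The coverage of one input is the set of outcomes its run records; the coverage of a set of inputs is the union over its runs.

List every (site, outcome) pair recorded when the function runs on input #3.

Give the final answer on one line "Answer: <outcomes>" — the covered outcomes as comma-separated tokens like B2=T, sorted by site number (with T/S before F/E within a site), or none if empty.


Tracing the run of input #3 (h=1, k=4, w=6):
  B2->E, B1->F, B3->F, B4->F, B6->T, B7->T, B7->T, B7->T, B7->T, B7->F
as a set, this run covers: B1=F, B2=E, B3=F, B4=F, B6=T, B7=T, B7=F
Answer: B1=F, B2=E, B3=F, B4=F, B6=T, B7=T, B7=F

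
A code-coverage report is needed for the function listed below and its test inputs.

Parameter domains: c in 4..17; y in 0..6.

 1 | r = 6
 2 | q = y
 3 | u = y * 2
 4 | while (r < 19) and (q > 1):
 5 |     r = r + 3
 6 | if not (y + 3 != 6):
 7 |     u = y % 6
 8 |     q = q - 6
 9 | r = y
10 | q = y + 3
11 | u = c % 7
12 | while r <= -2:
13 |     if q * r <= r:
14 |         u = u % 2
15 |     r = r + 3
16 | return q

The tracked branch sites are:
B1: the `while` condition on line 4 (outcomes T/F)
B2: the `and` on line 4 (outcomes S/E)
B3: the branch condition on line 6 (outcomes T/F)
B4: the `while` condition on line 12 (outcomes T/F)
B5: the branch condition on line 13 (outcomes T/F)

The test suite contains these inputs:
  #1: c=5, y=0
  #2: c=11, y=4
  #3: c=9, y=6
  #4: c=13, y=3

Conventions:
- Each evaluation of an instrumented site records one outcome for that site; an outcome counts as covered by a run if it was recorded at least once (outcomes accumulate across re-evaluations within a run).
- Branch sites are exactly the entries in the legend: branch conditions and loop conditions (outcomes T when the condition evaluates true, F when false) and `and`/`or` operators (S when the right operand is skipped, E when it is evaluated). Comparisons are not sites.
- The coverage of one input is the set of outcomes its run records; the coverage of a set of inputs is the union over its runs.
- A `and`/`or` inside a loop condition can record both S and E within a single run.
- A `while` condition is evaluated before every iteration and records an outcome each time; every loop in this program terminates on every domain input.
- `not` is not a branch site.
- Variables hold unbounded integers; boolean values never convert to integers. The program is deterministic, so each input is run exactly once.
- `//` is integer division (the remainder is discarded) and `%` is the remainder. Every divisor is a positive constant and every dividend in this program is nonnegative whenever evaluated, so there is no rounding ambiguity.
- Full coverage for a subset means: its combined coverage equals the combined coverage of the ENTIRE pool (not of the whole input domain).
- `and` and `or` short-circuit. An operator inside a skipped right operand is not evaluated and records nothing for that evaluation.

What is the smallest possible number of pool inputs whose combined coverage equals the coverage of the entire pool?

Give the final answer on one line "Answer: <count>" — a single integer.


test 1 (c=5, y=0) fires B2->E, B1->F, B3->F, B4->F; hits B1=F, B2=E, B3=F, B4=F
test 2 (c=11, y=4) fires B2->E, B1->T, B2->E, B1->T, B2->E, B1->T, B2->E, B1->T, B2->E, B1->T, B2->S, B1->F, B3->F, B4->F; hits B1=T, B1=F, B2=S, B2=E, B3=F, B4=F
test 3 (c=9, y=6) fires B2->E, B1->T, B2->E, B1->T, B2->E, B1->T, B2->E, B1->T, B2->E, B1->T, B2->S, B1->F, B3->F, B4->F; hits B1=T, B1=F, B2=S, B2=E, B3=F, B4=F
test 4 (c=13, y=3) fires B2->E, B1->T, B2->E, B1->T, B2->E, B1->T, B2->E, B1->T, B2->E, B1->T, B2->S, B1->F, B3->T, B4->F; hits B1=T, B1=F, B2=S, B2=E, B3=T, B4=F
pool-wide coverage (7 outcomes): B1=T, B1=F, B2=S, B2=E, B3=T, B3=F, B4=F
every size-1 subset falls short of the 7 outcomes (best: 6/7)
the canonical winner is {1, 4}: size 2, full 7-outcome coverage, earliest index list among size-2 covers
Answer: 2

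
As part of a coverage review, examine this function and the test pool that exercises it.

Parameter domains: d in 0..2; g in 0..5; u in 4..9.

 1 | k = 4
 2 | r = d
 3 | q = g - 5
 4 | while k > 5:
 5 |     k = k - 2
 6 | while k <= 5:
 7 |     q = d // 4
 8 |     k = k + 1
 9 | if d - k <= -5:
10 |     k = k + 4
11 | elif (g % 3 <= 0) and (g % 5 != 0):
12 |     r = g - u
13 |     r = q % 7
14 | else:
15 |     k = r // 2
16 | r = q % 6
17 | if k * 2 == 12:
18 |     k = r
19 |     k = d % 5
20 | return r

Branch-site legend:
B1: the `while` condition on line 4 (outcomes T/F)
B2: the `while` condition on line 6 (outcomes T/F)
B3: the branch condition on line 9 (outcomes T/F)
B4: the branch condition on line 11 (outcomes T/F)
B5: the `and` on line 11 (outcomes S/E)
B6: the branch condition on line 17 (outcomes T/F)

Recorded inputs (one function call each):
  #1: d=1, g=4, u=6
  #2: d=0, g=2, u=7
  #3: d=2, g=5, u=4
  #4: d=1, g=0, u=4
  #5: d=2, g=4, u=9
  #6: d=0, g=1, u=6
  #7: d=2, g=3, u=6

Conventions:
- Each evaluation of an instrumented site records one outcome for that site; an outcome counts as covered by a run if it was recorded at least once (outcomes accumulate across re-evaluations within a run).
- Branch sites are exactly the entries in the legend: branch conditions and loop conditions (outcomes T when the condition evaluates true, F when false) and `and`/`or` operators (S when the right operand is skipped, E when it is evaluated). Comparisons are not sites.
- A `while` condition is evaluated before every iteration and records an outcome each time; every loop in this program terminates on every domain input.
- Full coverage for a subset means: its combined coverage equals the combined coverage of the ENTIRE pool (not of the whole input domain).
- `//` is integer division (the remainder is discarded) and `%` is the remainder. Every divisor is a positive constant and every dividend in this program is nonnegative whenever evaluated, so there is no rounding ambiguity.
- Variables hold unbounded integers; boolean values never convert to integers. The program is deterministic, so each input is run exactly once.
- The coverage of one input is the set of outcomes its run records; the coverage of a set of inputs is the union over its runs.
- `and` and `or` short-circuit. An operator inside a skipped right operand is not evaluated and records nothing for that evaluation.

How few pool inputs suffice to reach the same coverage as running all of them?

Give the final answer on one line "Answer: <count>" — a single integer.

#1 (d=1, g=4, u=6) -> covered: B1=F, B2=T, B2=F, B3=T, B6=F
#2 (d=0, g=2, u=7) -> covered: B1=F, B2=T, B2=F, B3=T, B6=F
#3 (d=2, g=5, u=4) -> covered: B1=F, B2=T, B2=F, B3=F, B4=F, B5=S, B6=F
#4 (d=1, g=0, u=4) -> covered: B1=F, B2=T, B2=F, B3=T, B6=F
#5 (d=2, g=4, u=9) -> covered: B1=F, B2=T, B2=F, B3=F, B4=F, B5=S, B6=F
#6 (d=0, g=1, u=6) -> covered: B1=F, B2=T, B2=F, B3=T, B6=F
#7 (d=2, g=3, u=6) -> covered: B1=F, B2=T, B2=F, B3=F, B4=T, B5=E, B6=T
the full pool covers 11 outcomes: B1=F, B2=T, B2=F, B3=T, B3=F, B4=T, B4=F, B5=S, B5=E, B6=T, B6=F
size 1 is not enough: best union over all size-1 subsets is 7/11
size 2 is not enough: best union over all size-2 subsets is 10/11
inputs {1, 3, 7} (size 3) cover everything; no size-3 subset with a lexicographically smaller index list covers all 11

Answer: 3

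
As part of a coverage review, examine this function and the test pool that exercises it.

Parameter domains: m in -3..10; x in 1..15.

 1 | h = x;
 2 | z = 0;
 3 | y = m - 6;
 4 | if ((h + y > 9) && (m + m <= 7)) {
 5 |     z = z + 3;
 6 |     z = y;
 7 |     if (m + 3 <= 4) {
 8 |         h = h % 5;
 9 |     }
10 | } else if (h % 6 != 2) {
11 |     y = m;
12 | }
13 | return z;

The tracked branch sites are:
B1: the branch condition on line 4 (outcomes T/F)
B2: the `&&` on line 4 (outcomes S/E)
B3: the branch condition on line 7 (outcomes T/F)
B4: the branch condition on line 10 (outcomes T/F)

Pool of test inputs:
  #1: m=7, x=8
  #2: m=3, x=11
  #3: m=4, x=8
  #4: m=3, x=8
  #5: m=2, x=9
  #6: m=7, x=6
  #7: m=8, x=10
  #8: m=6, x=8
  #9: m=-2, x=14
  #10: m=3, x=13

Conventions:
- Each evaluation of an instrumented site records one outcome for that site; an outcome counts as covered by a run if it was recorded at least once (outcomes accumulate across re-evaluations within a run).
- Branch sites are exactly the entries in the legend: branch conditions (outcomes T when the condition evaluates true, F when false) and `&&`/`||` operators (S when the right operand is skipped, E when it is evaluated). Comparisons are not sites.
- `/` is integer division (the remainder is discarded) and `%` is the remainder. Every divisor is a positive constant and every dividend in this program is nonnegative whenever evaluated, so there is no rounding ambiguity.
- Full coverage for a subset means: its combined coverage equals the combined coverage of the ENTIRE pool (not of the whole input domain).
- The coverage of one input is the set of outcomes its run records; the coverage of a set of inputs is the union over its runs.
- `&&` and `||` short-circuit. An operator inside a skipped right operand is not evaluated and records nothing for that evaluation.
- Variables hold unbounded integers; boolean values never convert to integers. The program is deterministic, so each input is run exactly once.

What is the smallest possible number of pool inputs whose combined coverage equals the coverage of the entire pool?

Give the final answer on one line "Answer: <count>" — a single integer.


#1 (m=7, x=8) -> covered: B1=F, B2=S, B4=F
#2 (m=3, x=11) -> covered: B1=F, B2=S, B4=T
#3 (m=4, x=8) -> covered: B1=F, B2=S, B4=F
#4 (m=3, x=8) -> covered: B1=F, B2=S, B4=F
#5 (m=2, x=9) -> covered: B1=F, B2=S, B4=T
#6 (m=7, x=6) -> covered: B1=F, B2=S, B4=T
#7 (m=8, x=10) -> covered: B1=F, B2=E, B4=T
#8 (m=6, x=8) -> covered: B1=F, B2=S, B4=F
#9 (m=-2, x=14) -> covered: B1=F, B2=S, B4=F
#10 (m=3, x=13) -> covered: B1=T, B2=E, B3=F
pool-wide coverage (7 outcomes): B1=T, B1=F, B2=S, B2=E, B3=F, B4=T, B4=F
no size-1 subset reaches all 7 outcomes (best union: 3/7)
no size-2 subset reaches all 7 outcomes (best union: 6/7)
at size 3, {1, 2, 10} reaches all 7 outcomes; every lexicographically earlier size-3 subset fails
Answer: 3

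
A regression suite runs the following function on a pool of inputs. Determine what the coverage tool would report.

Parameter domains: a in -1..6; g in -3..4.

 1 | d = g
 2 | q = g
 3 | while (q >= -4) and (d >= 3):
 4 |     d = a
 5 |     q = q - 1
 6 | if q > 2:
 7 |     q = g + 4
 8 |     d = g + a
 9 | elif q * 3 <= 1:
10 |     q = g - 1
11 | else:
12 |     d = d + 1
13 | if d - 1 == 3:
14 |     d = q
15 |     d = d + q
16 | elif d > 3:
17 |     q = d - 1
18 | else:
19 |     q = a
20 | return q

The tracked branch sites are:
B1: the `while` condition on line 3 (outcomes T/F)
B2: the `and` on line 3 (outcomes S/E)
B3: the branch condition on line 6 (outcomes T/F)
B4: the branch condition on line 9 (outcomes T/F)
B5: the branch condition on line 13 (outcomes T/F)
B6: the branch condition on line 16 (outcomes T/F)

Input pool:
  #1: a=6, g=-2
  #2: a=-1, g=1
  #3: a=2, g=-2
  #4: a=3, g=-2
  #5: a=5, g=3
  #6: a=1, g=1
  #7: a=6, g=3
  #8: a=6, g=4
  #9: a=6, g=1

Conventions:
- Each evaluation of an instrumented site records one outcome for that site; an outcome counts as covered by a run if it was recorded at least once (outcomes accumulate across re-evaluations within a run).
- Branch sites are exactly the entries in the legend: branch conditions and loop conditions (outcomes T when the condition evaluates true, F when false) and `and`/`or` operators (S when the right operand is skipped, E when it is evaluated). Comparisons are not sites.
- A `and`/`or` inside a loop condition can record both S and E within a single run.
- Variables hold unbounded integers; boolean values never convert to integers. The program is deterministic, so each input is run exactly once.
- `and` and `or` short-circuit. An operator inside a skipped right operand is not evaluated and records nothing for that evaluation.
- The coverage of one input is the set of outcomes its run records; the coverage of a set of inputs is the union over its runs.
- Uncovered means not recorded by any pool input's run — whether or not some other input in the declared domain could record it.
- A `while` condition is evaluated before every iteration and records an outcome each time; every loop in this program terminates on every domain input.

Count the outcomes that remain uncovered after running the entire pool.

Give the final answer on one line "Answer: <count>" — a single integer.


input #1, a=6, g=-2: events B2->E, B1->F, B3->F, B4->T, B5->F, B6->F; outcomes B1=F, B2=E, B3=F, B4=T, B5=F, B6=F
input #2, a=-1, g=1: events B2->E, B1->F, B3->F, B4->F, B5->F, B6->F; outcomes B1=F, B2=E, B3=F, B4=F, B5=F, B6=F
input #3, a=2, g=-2: events B2->E, B1->F, B3->F, B4->T, B5->F, B6->F; outcomes B1=F, B2=E, B3=F, B4=T, B5=F, B6=F
input #4, a=3, g=-2: events B2->E, B1->F, B3->F, B4->T, B5->F, B6->F; outcomes B1=F, B2=E, B3=F, B4=T, B5=F, B6=F
input #5, a=5, g=3: events B2->E, B1->T, B2->E, B1->T, B2->E, B1->T, B2->E, B1->T, B2->E, B1->T, B2->E, B1->T, B2->E, B1->T, ...; outcomes B1=T, B1=F, B2=S, B2=E, B3=F, B4=T, B5=F, B6=T
input #6, a=1, g=1: events B2->E, B1->F, B3->F, B4->F, B5->F, B6->F; outcomes B1=F, B2=E, B3=F, B4=F, B5=F, B6=F
input #7, a=6, g=3: events B2->E, B1->T, B2->E, B1->T, B2->E, B1->T, B2->E, B1->T, B2->E, B1->T, B2->E, B1->T, B2->E, B1->T, ...; outcomes B1=T, B1=F, B2=S, B2=E, B3=F, B4=T, B5=F, B6=T
input #8, a=6, g=4: events B2->E, B1->T, B2->E, B1->T, B2->E, B1->T, B2->E, B1->T, B2->E, B1->T, B2->E, B1->T, B2->E, B1->T, ...; outcomes B1=T, B1=F, B2=S, B2=E, B3=F, B4=T, B5=F, B6=T
input #9, a=6, g=1: events B2->E, B1->F, B3->F, B4->F, B5->F, B6->F; outcomes B1=F, B2=E, B3=F, B4=F, B5=F, B6=F
union over the pool: B1=T, B1=F, B2=S, B2=E, B3=F, B4=T, B4=F, B5=F, B6=T, B6=F
uncovered (2 of 12): B3=T, B5=T
Answer: 2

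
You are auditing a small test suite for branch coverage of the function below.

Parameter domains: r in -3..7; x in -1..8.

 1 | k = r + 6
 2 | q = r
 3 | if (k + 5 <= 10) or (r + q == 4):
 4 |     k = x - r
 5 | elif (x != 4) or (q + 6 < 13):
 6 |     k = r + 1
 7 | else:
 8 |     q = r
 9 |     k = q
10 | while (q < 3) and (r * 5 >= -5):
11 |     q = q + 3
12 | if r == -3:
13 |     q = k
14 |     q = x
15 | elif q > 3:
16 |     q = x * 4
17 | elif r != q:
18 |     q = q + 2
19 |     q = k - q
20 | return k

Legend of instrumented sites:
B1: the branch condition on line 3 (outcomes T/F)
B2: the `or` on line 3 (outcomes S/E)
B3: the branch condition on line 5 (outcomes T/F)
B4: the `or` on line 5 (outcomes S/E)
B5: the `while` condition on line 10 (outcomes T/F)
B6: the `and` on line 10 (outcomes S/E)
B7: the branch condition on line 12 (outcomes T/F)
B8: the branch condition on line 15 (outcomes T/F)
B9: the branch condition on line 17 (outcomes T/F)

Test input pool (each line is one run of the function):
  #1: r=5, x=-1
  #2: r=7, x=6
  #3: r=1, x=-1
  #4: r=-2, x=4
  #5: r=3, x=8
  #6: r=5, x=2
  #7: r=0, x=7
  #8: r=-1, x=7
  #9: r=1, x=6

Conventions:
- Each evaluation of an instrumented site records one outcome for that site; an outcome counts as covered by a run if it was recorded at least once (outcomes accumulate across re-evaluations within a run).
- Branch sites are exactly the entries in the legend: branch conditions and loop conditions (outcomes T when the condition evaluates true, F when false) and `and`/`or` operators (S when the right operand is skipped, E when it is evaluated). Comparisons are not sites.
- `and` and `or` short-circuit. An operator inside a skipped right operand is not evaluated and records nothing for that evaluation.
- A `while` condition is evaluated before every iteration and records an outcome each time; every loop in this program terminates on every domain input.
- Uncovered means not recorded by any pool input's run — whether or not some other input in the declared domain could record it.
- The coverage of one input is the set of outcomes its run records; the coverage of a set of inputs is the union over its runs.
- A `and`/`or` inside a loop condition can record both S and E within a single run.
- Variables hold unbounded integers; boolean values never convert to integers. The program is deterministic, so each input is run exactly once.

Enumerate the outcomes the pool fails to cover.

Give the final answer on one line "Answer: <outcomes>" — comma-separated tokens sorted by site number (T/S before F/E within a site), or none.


test 1 (r=5, x=-1) fires B2->E, B1->F, B4->S, B3->T, B6->S, B5->F, B7->F, B8->T; hits B1=F, B2=E, B3=T, B4=S, B5=F, B6=S, B7=F, B8=T
test 2 (r=7, x=6) fires B2->E, B1->F, B4->S, B3->T, B6->S, B5->F, B7->F, B8->T; hits B1=F, B2=E, B3=T, B4=S, B5=F, B6=S, B7=F, B8=T
test 3 (r=1, x=-1) fires B2->E, B1->F, B4->S, B3->T, B6->E, B5->T, B6->S, B5->F, B7->F, B8->T; hits B1=F, B2=E, B3=T, B4=S, B5=T, B5=F, B6=S, B6=E, B7=F, B8=T
test 4 (r=-2, x=4) fires B2->S, B1->T, B6->E, B5->F, B7->F, B8->F, B9->F; hits B1=T, B2=S, B5=F, B6=E, B7=F, B8=F, B9=F
test 5 (r=3, x=8) fires B2->E, B1->F, B4->S, B3->T, B6->S, B5->F, B7->F, B8->F, B9->F; hits B1=F, B2=E, B3=T, B4=S, B5=F, B6=S, B7=F, B8=F, B9=F
test 6 (r=5, x=2) fires B2->E, B1->F, B4->S, B3->T, B6->S, B5->F, B7->F, B8->T; hits B1=F, B2=E, B3=T, B4=S, B5=F, B6=S, B7=F, B8=T
test 7 (r=0, x=7) fires B2->E, B1->F, B4->S, B3->T, B6->E, B5->T, B6->S, B5->F, B7->F, B8->F, B9->T; hits B1=F, B2=E, B3=T, B4=S, B5=T, B5=F, B6=S, B6=E, B7=F, B8=F, B9=T
test 8 (r=-1, x=7) fires B2->S, B1->T, B6->E, B5->T, B6->E, B5->T, B6->S, B5->F, B7->F, B8->T; hits B1=T, B2=S, B5=T, B5=F, B6=S, B6=E, B7=F, B8=T
test 9 (r=1, x=6) fires B2->E, B1->F, B4->S, B3->T, B6->E, B5->T, B6->S, B5->F, B7->F, B8->T; hits B1=F, B2=E, B3=T, B4=S, B5=T, B5=F, B6=S, B6=E, B7=F, B8=T
union over the pool: B1=T, B1=F, B2=S, B2=E, B3=T, B4=S, B5=T, B5=F, B6=S, B6=E, B7=F, B8=T, B8=F, B9=T, B9=F
uncovered (3 of 18): B3=F, B4=E, B7=T
Answer: B3=F, B4=E, B7=T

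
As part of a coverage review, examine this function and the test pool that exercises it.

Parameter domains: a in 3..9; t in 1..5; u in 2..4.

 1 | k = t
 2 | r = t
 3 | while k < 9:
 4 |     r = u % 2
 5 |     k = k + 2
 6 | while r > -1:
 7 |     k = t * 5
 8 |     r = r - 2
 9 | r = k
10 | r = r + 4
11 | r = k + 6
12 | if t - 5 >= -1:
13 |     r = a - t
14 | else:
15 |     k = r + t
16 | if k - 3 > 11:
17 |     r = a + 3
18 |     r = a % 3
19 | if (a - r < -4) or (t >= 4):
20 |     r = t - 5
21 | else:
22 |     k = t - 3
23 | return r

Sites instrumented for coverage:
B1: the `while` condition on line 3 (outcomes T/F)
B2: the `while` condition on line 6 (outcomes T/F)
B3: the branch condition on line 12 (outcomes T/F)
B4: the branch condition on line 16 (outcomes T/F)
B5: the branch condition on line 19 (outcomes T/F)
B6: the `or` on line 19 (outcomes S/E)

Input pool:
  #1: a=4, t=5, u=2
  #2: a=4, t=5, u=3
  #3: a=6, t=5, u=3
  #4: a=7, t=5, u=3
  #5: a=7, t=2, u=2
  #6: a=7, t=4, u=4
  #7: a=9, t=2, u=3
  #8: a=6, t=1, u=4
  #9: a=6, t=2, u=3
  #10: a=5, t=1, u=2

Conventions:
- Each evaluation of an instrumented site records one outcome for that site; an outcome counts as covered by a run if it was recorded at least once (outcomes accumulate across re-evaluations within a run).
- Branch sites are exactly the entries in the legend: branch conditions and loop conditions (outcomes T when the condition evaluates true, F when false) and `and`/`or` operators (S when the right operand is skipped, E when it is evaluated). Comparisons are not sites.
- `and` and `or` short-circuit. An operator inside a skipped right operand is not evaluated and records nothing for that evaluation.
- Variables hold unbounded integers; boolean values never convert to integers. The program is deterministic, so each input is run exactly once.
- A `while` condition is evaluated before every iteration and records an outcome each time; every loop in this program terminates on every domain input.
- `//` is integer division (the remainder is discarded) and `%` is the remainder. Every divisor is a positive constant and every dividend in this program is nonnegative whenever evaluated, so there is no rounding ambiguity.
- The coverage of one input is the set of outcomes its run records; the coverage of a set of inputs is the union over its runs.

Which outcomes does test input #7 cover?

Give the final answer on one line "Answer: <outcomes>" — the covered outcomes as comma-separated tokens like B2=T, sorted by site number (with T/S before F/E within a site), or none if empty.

Event log for input #7 (a=9, t=2, u=3):
  B1->T, B1->T, B1->T, B1->T, B1->F, B2->T, B2->F, B3->F, B4->T, B6->E
  B5->F
collecting distinct outcomes: B1=T, B1=F, B2=T, B2=F, B3=F, B4=T, B5=F, B6=E

Answer: B1=T, B1=F, B2=T, B2=F, B3=F, B4=T, B5=F, B6=E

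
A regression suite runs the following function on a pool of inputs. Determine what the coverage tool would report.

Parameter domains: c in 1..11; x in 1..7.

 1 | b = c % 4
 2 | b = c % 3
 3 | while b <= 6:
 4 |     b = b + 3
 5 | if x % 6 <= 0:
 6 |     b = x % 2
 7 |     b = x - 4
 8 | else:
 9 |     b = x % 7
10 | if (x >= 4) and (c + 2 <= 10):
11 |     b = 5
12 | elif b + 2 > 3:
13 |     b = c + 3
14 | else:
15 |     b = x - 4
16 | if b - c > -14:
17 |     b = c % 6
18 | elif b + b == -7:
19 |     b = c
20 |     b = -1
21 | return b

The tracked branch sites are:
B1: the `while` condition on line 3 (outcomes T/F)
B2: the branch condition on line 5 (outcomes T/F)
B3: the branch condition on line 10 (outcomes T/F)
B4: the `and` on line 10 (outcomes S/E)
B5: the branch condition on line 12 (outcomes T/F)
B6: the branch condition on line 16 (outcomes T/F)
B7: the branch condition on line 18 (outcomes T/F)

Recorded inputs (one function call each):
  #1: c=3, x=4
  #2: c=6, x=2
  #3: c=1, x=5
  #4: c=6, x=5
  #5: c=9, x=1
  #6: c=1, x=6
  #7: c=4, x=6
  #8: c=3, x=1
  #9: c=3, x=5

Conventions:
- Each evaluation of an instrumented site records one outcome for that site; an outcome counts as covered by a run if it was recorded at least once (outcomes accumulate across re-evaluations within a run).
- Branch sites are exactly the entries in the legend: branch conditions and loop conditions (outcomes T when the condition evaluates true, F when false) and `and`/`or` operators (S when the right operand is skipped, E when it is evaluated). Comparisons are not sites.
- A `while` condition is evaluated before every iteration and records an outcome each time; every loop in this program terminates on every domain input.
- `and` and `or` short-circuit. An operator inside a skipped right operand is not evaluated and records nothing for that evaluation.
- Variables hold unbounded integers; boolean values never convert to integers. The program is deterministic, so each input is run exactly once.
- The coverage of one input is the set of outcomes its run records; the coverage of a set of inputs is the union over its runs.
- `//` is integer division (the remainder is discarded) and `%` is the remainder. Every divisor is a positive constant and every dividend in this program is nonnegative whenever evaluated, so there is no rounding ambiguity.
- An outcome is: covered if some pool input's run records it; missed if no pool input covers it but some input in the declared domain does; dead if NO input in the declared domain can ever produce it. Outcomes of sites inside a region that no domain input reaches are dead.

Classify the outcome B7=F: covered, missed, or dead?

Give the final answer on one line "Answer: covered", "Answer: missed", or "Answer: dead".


no pool input records B7=F
but domain input (c=11, x=1) does record it -> reachable, so missed
Answer: missed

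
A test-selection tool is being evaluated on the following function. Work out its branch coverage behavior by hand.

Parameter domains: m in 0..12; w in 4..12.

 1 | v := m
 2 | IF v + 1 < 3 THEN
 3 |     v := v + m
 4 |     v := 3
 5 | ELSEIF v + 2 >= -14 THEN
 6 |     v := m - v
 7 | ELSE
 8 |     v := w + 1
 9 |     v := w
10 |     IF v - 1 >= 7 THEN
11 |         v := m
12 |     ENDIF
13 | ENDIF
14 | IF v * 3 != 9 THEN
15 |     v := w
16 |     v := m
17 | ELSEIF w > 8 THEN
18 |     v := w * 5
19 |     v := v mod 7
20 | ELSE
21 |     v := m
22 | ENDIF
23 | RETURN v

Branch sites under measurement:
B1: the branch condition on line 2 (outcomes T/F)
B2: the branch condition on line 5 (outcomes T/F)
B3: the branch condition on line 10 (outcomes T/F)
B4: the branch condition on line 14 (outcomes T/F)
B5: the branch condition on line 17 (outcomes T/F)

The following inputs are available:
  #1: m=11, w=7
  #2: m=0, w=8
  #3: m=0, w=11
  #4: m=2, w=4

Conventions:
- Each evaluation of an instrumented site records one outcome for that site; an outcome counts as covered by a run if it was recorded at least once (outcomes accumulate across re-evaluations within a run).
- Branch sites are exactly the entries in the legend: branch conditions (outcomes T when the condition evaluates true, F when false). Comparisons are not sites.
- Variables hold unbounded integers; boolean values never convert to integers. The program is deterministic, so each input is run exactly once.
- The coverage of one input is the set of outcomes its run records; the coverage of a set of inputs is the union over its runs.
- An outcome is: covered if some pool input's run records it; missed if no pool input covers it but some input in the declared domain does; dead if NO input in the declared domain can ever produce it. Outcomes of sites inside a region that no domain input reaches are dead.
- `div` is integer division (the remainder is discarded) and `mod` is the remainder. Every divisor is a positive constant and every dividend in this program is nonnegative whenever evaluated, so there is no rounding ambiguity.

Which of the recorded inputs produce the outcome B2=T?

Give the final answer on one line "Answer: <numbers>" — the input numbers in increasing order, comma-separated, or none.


input #1 (m=11, w=7): hits B2=T
input #2 (m=0, w=8): never hits B2=T
input #3 (m=0, w=11): never hits B2=T
input #4 (m=2, w=4): hits B2=T
Answer: 1, 4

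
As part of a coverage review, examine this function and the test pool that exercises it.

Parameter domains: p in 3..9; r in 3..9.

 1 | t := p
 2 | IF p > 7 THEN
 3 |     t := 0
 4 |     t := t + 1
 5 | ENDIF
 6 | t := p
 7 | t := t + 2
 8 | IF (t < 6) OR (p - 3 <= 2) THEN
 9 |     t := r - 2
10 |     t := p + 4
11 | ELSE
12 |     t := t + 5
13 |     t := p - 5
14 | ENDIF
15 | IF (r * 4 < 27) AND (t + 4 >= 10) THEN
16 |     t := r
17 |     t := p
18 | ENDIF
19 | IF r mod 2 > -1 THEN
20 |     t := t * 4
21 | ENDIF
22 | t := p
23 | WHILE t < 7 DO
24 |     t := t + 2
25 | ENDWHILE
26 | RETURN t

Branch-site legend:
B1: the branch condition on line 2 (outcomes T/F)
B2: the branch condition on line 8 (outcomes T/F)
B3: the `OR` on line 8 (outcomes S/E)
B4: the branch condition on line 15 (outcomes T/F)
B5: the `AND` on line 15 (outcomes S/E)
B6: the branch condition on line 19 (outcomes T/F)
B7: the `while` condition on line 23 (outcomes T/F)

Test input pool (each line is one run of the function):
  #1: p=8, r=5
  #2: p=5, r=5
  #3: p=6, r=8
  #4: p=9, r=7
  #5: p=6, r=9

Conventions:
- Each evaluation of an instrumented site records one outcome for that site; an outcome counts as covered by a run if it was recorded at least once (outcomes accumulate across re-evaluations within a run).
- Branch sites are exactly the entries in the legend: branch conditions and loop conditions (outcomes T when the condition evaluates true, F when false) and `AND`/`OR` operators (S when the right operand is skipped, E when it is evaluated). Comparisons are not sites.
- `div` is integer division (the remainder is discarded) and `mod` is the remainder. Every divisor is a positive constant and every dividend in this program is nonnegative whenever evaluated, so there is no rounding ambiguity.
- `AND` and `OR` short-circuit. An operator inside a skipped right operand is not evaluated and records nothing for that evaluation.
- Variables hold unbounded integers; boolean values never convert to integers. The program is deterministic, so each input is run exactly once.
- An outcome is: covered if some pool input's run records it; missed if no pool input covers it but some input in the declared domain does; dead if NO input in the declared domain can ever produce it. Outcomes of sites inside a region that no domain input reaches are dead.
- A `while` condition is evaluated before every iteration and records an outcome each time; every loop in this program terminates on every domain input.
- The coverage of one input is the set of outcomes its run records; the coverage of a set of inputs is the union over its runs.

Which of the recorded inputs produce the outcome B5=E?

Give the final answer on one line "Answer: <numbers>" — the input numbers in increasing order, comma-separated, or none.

input #1 (p=8, r=5): covers B5=E
input #2 (p=5, r=5): covers B5=E
input #3 (p=6, r=8): misses B5=E
input #4 (p=9, r=7): misses B5=E
input #5 (p=6, r=9): misses B5=E

Answer: 1, 2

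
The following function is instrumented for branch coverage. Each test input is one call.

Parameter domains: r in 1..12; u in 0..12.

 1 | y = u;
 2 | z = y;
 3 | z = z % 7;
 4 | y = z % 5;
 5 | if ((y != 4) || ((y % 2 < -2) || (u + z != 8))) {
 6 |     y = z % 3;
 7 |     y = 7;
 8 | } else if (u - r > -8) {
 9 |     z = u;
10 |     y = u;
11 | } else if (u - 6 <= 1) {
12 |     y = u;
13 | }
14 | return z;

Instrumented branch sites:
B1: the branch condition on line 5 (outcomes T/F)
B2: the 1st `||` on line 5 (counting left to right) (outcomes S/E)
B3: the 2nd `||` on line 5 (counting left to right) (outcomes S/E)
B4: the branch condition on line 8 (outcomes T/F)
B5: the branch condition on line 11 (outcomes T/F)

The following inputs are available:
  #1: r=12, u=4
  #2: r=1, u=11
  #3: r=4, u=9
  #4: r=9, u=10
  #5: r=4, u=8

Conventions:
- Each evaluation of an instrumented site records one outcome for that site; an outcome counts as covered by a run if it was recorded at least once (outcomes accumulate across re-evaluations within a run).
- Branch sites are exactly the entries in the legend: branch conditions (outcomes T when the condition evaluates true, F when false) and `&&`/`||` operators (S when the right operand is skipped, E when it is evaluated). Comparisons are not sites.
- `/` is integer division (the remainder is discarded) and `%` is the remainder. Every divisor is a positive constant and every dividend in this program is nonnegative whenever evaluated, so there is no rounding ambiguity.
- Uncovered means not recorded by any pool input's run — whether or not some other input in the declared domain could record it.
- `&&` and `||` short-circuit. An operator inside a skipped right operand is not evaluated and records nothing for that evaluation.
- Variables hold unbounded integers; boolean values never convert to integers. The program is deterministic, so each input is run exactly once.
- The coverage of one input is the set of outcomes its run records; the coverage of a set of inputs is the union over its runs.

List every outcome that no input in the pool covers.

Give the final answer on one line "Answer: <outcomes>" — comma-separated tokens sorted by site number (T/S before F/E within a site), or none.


input #1, r=12, u=4: outcomes B1=F, B2=E, B3=E, B4=F, B5=T
input #2, r=1, u=11: outcomes B1=T, B2=E, B3=E
input #3, r=4, u=9: outcomes B1=T, B2=S
input #4, r=9, u=10: outcomes B1=T, B2=S
input #5, r=4, u=8: outcomes B1=T, B2=S
union over the pool: B1=T, B1=F, B2=S, B2=E, B3=E, B4=F, B5=T
uncovered (3 of 10): B3=S, B4=T, B5=F
Answer: B3=S, B4=T, B5=F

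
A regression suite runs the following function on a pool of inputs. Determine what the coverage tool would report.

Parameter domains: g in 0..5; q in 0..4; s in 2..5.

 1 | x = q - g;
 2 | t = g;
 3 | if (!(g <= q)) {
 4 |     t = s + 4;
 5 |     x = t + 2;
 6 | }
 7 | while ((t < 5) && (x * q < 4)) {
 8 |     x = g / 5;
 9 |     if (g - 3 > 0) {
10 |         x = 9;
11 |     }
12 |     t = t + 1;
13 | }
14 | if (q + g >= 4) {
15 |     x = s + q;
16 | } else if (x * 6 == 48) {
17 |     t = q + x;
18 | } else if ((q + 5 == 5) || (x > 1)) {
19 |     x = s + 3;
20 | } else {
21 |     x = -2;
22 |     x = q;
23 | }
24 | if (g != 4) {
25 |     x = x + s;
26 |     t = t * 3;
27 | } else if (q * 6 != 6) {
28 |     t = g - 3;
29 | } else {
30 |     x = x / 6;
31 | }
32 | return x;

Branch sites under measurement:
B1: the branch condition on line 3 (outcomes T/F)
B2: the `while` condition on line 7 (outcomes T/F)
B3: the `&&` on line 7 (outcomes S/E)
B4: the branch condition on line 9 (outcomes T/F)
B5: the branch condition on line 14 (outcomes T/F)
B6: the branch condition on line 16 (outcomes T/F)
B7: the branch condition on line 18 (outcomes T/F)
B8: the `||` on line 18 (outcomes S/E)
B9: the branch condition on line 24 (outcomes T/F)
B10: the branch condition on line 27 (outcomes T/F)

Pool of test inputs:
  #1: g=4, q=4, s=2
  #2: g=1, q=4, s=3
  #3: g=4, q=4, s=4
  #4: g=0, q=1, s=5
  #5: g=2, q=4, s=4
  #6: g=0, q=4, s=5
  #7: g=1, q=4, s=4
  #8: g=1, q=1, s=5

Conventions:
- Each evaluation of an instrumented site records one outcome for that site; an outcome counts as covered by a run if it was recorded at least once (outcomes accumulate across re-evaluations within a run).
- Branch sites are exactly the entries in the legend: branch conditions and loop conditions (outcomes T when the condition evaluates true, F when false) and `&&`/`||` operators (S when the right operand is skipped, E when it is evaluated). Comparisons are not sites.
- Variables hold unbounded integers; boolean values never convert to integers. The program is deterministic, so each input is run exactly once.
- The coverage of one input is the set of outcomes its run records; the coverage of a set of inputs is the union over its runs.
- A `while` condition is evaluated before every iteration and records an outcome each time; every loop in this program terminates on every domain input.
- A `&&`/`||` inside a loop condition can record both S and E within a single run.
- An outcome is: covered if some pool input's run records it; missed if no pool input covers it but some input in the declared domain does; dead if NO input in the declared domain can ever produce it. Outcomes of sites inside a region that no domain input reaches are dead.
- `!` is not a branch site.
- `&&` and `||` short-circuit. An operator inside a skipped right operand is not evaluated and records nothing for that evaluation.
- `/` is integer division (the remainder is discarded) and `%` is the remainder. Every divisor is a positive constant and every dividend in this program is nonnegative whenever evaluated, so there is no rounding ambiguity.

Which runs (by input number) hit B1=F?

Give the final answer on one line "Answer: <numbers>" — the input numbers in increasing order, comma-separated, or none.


input #1 (g=4, q=4, s=2): hits B1=F
input #2 (g=1, q=4, s=3): hits B1=F
input #3 (g=4, q=4, s=4): hits B1=F
input #4 (g=0, q=1, s=5): hits B1=F
input #5 (g=2, q=4, s=4): hits B1=F
input #6 (g=0, q=4, s=5): hits B1=F
input #7 (g=1, q=4, s=4): hits B1=F
input #8 (g=1, q=1, s=5): hits B1=F
Answer: 1, 2, 3, 4, 5, 6, 7, 8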